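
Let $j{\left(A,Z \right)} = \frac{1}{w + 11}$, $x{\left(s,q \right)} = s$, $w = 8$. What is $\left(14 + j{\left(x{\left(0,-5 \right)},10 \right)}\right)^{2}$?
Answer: $\frac{71289}{361} \approx 197.48$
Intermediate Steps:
$j{\left(A,Z \right)} = \frac{1}{19}$ ($j{\left(A,Z \right)} = \frac{1}{8 + 11} = \frac{1}{19}$)
$\left(14 + j{\left(x{\left(0,-5 \right)},10 \right)}\right)^{2} = \left(14 + \frac{1}{19}\right)^{2} = \left(\frac{267}{19}\right)^{2} = \frac{71289}{361}$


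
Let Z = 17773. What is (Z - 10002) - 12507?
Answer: -4736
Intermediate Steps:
(Z - 10002) - 12507 = (17773 - 10002) - 12507 = 7771 - 12507 = -4736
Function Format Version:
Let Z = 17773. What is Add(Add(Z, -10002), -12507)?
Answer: -4736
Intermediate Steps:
Add(Add(Z, -10002), -12507) = Add(Add(17773, -10002), -12507) = Add(7771, -12507) = -4736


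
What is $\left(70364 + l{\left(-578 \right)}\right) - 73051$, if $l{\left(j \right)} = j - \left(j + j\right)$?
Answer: $-2109$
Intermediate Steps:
$l{\left(j \right)} = - j$ ($l{\left(j \right)} = j - 2 j = - j$)
$\left(70364 + l{\left(-578 \right)}\right) - 73051 = \left(70364 - -578\right) - 73051 = \left(70364 + 578\right) - 73051 = 70942 - 73051 = -2109$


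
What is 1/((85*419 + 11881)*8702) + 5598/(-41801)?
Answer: -2313710413015/17276779335792 ≈ -0.13392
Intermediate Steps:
1/((85*419 + 11881)*8702) + 5598/(-41801) = (1/8702)/(35615 + 11881) + 5598*(-1/41801) = (1/8702)/47496 - 5598/41801 = (1/47496)*(1/8702) - 5598/41801 = 1/413310192 - 5598/41801 = -2313710413015/17276779335792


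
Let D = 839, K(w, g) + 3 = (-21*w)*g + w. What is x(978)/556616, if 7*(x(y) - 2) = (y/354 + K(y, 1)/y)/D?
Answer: 225590963/62876056941712 ≈ 3.5879e-6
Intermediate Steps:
K(w, g) = -3 + w - 21*g*w (K(w, g) = -3 + ((-21*w)*g + w) = -3 + (-21*g*w + w) = -3 + (w - 21*g*w) = -3 + w - 21*g*w)
x(y) = 2 + y/2079042 + (-3 - 20*y)/(5873*y) (x(y) = 2 + ((y/354 + (-3 + y - 21*1*y)/y)/839)/7 = 2 + ((y*(1/354) + (-3 + y - 21*y)/y)*(1/839))/7 = 2 + ((y/354 + (-3 - 20*y)/y)*(1/839))/7 = 2 + (y/297006 + (-3 - 20*y)/(839*y))/7 = 2 + (y/2079042 + (-3 - 20*y)/(5873*y)) = 2 + y/2079042 + (-3 - 20*y)/(5873*y))
x(978)/556616 = ((1/2079042)*(-1062 + 978² + 4151004*978)/978)/556616 = ((1/2079042)*(1/978)*(-1062 + 956484 + 4059681912))*(1/556616) = ((1/2079042)*(1/978)*4060637334)*(1/556616) = (225590963/112961282)*(1/556616) = 225590963/62876056941712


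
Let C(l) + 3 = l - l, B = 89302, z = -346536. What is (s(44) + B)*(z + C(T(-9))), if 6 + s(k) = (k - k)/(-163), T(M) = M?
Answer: -30944546544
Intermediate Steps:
C(l) = -3 (C(l) = -3 + (l - l) = -3 + 0 = -3)
s(k) = -6 (s(k) = -6 + (k - k)/(-163) = -6 + 0*(-1/163) = -6 + 0 = -6)
(s(44) + B)*(z + C(T(-9))) = (-6 + 89302)*(-346536 - 3) = 89296*(-346539) = -30944546544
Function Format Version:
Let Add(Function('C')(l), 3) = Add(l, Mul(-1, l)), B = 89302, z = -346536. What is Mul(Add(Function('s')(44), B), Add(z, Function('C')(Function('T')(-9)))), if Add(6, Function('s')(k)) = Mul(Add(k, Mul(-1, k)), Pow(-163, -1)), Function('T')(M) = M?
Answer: -30944546544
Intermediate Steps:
Function('C')(l) = -3 (Function('C')(l) = Add(-3, Add(l, Mul(-1, l))) = Add(-3, 0) = -3)
Function('s')(k) = -6 (Function('s')(k) = Add(-6, Mul(Add(k, Mul(-1, k)), Pow(-163, -1))) = Add(-6, Mul(0, Rational(-1, 163))) = Add(-6, 0) = -6)
Mul(Add(Function('s')(44), B), Add(z, Function('C')(Function('T')(-9)))) = Mul(Add(-6, 89302), Add(-346536, -3)) = Mul(89296, -346539) = -30944546544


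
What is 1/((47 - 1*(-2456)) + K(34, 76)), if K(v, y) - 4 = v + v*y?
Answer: 1/5125 ≈ 0.00019512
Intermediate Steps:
K(v, y) = 4 + v + v*y (K(v, y) = 4 + (v + v*y) = 4 + v + v*y)
1/((47 - 1*(-2456)) + K(34, 76)) = 1/((47 - 1*(-2456)) + (4 + 34 + 34*76)) = 1/((47 + 2456) + (4 + 34 + 2584)) = 1/(2503 + 2622) = 1/5125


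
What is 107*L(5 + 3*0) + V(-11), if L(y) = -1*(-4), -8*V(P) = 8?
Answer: 427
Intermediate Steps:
V(P) = -1 (V(P) = -⅛*8 = -1)
L(y) = 4
107*L(5 + 3*0) + V(-11) = 107*4 - 1 = 428 - 1 = 427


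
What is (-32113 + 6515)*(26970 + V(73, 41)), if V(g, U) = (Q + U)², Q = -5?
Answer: -723553068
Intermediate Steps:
V(g, U) = (-5 + U)²
(-32113 + 6515)*(26970 + V(73, 41)) = (-32113 + 6515)*(26970 + (-5 + 41)²) = -25598*(26970 + 36²) = -25598*(26970 + 1296) = -25598*28266 = -723553068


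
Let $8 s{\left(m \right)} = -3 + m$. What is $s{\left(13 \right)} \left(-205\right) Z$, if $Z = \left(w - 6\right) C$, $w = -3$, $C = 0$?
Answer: $0$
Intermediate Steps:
$s{\left(m \right)} = - \frac{3}{8} + \frac{m}{8}$ ($s{\left(m \right)} = \frac{-3 + m}{8} = - \frac{3}{8} + \frac{m}{8}$)
$Z = 0$ ($Z = \left(-3 - 6\right) 0 = \left(-9\right) 0 = 0$)
$s{\left(13 \right)} \left(-205\right) Z = \left(- \frac{3}{8} + \frac{1}{8} \cdot 13\right) \left(-205\right) 0 = \left(- \frac{3}{8} + \frac{13}{8}\right) \left(-205\right) 0 = \frac{5}{4} \left(-205\right) 0 = \left(- \frac{1025}{4}\right) 0 = 0$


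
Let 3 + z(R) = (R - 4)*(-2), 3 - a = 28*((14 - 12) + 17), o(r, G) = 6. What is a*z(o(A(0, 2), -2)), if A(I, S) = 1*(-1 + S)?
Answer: 3703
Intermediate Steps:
A(I, S) = -1 + S
a = -529 (a = 3 - 28*((14 - 12) + 17) = 3 - 28*(2 + 17) = 3 - 28*19 = 3 - 1*532 = 3 - 532 = -529)
z(R) = 5 - 2*R (z(R) = -3 + (R - 4)*(-2) = -3 + (-4 + R)*(-2) = -3 + (8 - 2*R) = 5 - 2*R)
a*z(o(A(0, 2), -2)) = -529*(5 - 2*6) = -529*(5 - 12) = -529*(-7) = 3703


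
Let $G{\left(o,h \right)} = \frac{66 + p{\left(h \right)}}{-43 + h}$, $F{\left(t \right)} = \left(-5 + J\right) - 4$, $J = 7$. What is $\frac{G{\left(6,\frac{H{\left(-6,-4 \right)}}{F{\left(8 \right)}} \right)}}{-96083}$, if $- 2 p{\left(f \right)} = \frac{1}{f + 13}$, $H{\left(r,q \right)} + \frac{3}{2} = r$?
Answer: $\frac{1360}{77745929} \approx 1.7493 \cdot 10^{-5}$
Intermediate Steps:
$H{\left(r,q \right)} = - \frac{3}{2} + r$
$F{\left(t \right)} = -2$ ($F{\left(t \right)} = \left(-5 + 7\right) - 4 = 2 - 4 = -2$)
$p{\left(f \right)} = - \frac{1}{2 \left(13 + f\right)}$ ($p{\left(f \right)} = - \frac{1}{2 \left(f + 13\right)} = - \frac{1}{2 \left(13 + f\right)}$)
$G{\left(o,h \right)} = \frac{66 - \frac{1}{26 + 2 h}}{-43 + h}$
$\frac{G{\left(6,\frac{H{\left(-6,-4 \right)}}{F{\left(8 \right)}} \right)}}{-96083} = \frac{\frac{1}{2} \frac{1}{-43 + \frac{- \frac{3}{2} - 6}{-2}} \frac{1}{13 + \frac{- \frac{3}{2} - 6}{-2}} \left(1715 + 132 \frac{- \frac{3}{2} - 6}{-2}\right)}{-96083} = \frac{1715 + 132 \left(\left(- \frac{15}{2}\right) \left(- \frac{1}{2}\right)\right)}{2 \left(-43 - - \frac{15}{4}\right) \left(13 - - \frac{15}{4}\right)} \left(- \frac{1}{96083}\right) = \frac{1715 + 132 \cdot \frac{15}{4}}{2 \left(-43 + \frac{15}{4}\right) \left(13 + \frac{15}{4}\right)} \left(- \frac{1}{96083}\right) = \frac{1715 + 495}{2 \left(- \frac{157}{4}\right) \frac{67}{4}} \left(- \frac{1}{96083}\right) = \frac{1}{2} \left(- \frac{4}{157}\right) \frac{4}{67} \cdot 2210 \left(- \frac{1}{96083}\right) = \left(- \frac{17680}{10519}\right) \left(- \frac{1}{96083}\right) = \frac{1360}{77745929}$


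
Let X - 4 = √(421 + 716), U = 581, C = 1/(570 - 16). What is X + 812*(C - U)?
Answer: -130679330/277 + √1137 ≈ -4.7173e+5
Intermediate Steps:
C = 1/554 ≈ 0.0018051
X = 4 + √1137 (X = 4 + √(421 + 716) = 4 + √1137 ≈ 37.719)
X + 812*(C - U) = (4 + √1137) + 812*(1/554 - 1*581) = (4 + √1137) + 812*(1/554 - 581) = (4 + √1137) + 812*(-321873/554) = (4 + √1137) - 130680438/277 = -130679330/277 + √1137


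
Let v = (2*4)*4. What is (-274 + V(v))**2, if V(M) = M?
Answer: 58564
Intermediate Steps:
v = 32 (v = 8*4 = 32)
(-274 + V(v))**2 = (-274 + 32)**2 = (-242)**2 = 58564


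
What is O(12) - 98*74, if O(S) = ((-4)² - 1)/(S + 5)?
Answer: -123269/17 ≈ -7251.1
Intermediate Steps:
O(S) = 15/(5 + S) (O(S) = (16 - 1)/(5 + S) = 15/(5 + S))
O(12) - 98*74 = 15/(5 + 12) - 98*74 = 15/17 - 7252 = -123269/17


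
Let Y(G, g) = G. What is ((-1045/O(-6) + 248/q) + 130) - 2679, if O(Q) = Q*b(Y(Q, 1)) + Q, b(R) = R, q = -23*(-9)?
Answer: -1069211/414 ≈ -2582.6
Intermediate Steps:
q = 207
O(Q) = Q + Q² (O(Q) = Q*Q + Q = Q² + Q = Q + Q²)
((-1045/O(-6) + 248/q) + 130) - 2679 = ((-1045*(-1/(6*(1 - 6))) + 248/207) + 130) - 2679 = ((-1045/((-6*(-5))) + 248*(1/207)) + 130) - 2679 = ((-1045/30 + 248/207) + 130) - 2679 = ((-1045*1/30 + 248/207) + 130) - 2679 = ((-209/6 + 248/207) + 130) - 2679 = (-13925/414 + 130) - 2679 = 39895/414 - 2679 = -1069211/414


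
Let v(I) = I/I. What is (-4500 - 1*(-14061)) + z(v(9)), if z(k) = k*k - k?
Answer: 9561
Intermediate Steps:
v(I) = 1
z(k) = k² - k
(-4500 - 1*(-14061)) + z(v(9)) = (-4500 - 1*(-14061)) + 1*(-1 + 1) = (-4500 + 14061) + 1*0 = 9561 + 0 = 9561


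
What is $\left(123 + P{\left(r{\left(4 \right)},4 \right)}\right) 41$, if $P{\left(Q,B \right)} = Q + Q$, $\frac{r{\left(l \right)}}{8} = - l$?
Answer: $2419$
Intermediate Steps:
$r{\left(l \right)} = - 8 l$ ($r{\left(l \right)} = 8 \left(- l\right) = - 8 l$)
$P{\left(Q,B \right)} = 2 Q$
$\left(123 + P{\left(r{\left(4 \right)},4 \right)}\right) 41 = \left(123 + 2 \left(\left(-8\right) 4\right)\right) 41 = \left(123 + 2 \left(-32\right)\right) 41 = \left(123 - 64\right) 41 = 59 \cdot 41 = 2419$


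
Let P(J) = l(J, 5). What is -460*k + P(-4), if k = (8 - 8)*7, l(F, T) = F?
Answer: -4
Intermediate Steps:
P(J) = J
k = 0 (k = 0*7 = 0)
-460*k + P(-4) = -460*0 - 4 = 0 - 4 = -4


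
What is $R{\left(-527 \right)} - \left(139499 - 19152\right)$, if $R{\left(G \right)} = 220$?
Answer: $-120127$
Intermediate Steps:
$R{\left(-527 \right)} - \left(139499 - 19152\right) = 220 - \left(139499 - 19152\right) = 220 - 120347 = -120127$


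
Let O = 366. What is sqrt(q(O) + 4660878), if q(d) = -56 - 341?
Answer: sqrt(4660481) ≈ 2158.8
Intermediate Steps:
q(d) = -397
sqrt(q(O) + 4660878) = sqrt(-397 + 4660878) = sqrt(4660481)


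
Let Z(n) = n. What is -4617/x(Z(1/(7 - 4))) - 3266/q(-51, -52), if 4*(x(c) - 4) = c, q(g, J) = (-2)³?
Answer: -141599/196 ≈ -722.44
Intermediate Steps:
q(g, J) = -8
x(c) = 4 + c/4
-4617/x(Z(1/(7 - 4))) - 3266/q(-51, -52) = -4617/(4 + 1/(4*(7 - 4))) - 3266/(-8) = -4617/(4 + (¼)/3) - 3266*(-⅛) = -4617/(4 + (¼)*(⅓)) + 1633/4 = -4617/(4 + 1/12) + 1633/4 = -4617/49/12 + 1633/4 = -4617*12/49 + 1633/4 = -55404/49 + 1633/4 = -141599/196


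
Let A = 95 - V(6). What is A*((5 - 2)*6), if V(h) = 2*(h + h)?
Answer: 1278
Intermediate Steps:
V(h) = 4*h (V(h) = 2*(2*h) = 4*h)
A = 71 (A = 95 - 4*6 = 95 - 1*24 = 95 - 24 = 71)
A*((5 - 2)*6) = 71*((5 - 2)*6) = 71*(3*6) = 71*18 = 1278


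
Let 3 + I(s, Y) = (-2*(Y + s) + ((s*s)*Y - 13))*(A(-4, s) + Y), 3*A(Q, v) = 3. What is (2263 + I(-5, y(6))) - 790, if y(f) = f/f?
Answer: 1510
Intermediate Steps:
y(f) = 1
A(Q, v) = 1 (A(Q, v) = (⅓)*3 = 1)
I(s, Y) = -3 + (1 + Y)*(-13 - 2*Y - 2*s + Y*s²) (I(s, Y) = -3 + (-2*(Y + s) + ((s*s)*Y - 13))*(1 + Y) = -3 + ((-2*Y - 2*s) + (s²*Y - 13))*(1 + Y) = -3 + ((-2*Y - 2*s) + (Y*s² - 13))*(1 + Y) = -3 + ((-2*Y - 2*s) + (-13 + Y*s²))*(1 + Y) = -3 + (-13 - 2*Y - 2*s + Y*s²)*(1 + Y) = -3 + (1 + Y)*(-13 - 2*Y - 2*s + Y*s²))
(2263 + I(-5, y(6))) - 790 = (2263 + (-16 - 15*1 - 2*(-5) - 2*1² + 1*(-5)² + 1²*(-5)² - 2*1*(-5))) - 790 = (2263 + (-16 - 15 + 10 - 2*1 + 1*25 + 1*25 + 10)) - 790 = (2263 + (-16 - 15 + 10 - 2 + 25 + 25 + 10)) - 790 = (2263 + 37) - 790 = 2300 - 790 = 1510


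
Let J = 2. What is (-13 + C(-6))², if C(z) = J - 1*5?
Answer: 256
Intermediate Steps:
C(z) = -3 (C(z) = 2 - 1*5 = 2 - 5 = -3)
(-13 + C(-6))² = (-13 - 3)² = (-16)² = 256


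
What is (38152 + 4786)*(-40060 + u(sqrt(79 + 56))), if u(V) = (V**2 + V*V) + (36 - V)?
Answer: -1706957252 - 128814*sqrt(15) ≈ -1.7075e+9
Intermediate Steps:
u(V) = 36 - V + 2*V**2 (u(V) = (V**2 + V**2) + (36 - V) = 2*V**2 + (36 - V) = 36 - V + 2*V**2)
(38152 + 4786)*(-40060 + u(sqrt(79 + 56))) = (38152 + 4786)*(-40060 + (36 - sqrt(79 + 56) + 2*(sqrt(79 + 56))**2)) = 42938*(-40060 + (36 - sqrt(135) + 2*(sqrt(135))**2)) = 42938*(-40060 + (36 - 3*sqrt(15) + 2*(3*sqrt(15))**2)) = 42938*(-40060 + (36 - 3*sqrt(15) + 2*135)) = 42938*(-40060 + (36 - 3*sqrt(15) + 270)) = 42938*(-40060 + (306 - 3*sqrt(15))) = 42938*(-39754 - 3*sqrt(15)) = -1706957252 - 128814*sqrt(15)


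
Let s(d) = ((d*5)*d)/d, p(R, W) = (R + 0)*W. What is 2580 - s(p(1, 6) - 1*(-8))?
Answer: 2510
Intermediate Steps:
p(R, W) = R*W
s(d) = 5*d (s(d) = ((5*d)*d)/d = (5*d**2)/d = 5*d)
2580 - s(p(1, 6) - 1*(-8)) = 2580 - 5*(1*6 - 1*(-8)) = 2580 - 5*(6 + 8) = 2580 - 5*14 = 2580 - 1*70 = 2580 - 70 = 2510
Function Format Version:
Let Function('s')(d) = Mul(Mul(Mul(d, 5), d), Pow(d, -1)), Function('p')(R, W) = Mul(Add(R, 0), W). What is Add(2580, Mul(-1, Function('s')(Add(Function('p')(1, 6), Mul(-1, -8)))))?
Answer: 2510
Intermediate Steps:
Function('p')(R, W) = Mul(R, W)
Function('s')(d) = Mul(5, d) (Function('s')(d) = Mul(Mul(Mul(5, d), d), Pow(d, -1)) = Mul(Mul(5, Pow(d, 2)), Pow(d, -1)) = Mul(5, d))
Add(2580, Mul(-1, Function('s')(Add(Function('p')(1, 6), Mul(-1, -8))))) = Add(2580, Mul(-1, Mul(5, Add(Mul(1, 6), Mul(-1, -8))))) = Add(2580, Mul(-1, Mul(5, Add(6, 8)))) = Add(2580, Mul(-1, Mul(5, 14))) = Add(2580, Mul(-1, 70)) = Add(2580, -70) = 2510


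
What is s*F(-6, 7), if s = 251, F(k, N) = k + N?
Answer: 251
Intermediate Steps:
F(k, N) = N + k
s*F(-6, 7) = 251*(7 - 6) = 251*1 = 251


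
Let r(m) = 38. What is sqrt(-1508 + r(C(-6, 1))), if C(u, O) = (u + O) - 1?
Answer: 7*I*sqrt(30) ≈ 38.341*I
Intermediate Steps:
C(u, O) = -1 + O + u (C(u, O) = (O + u) - 1 = -1 + O + u)
sqrt(-1508 + r(C(-6, 1))) = sqrt(-1508 + 38) = sqrt(-1470) = 7*I*sqrt(30)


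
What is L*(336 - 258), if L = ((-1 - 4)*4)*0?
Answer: 0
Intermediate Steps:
L = 0 (L = -5*4*0 = -20*0 = 0)
L*(336 - 258) = 0*(336 - 258) = 0*78 = 0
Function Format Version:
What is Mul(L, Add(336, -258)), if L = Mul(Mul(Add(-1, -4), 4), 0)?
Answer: 0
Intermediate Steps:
L = 0 (L = Mul(Mul(-5, 4), 0) = Mul(-20, 0) = 0)
Mul(L, Add(336, -258)) = Mul(0, Add(336, -258)) = Mul(0, 78) = 0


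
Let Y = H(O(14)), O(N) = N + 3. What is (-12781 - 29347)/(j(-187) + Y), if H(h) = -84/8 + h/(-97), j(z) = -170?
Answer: 8172832/35051 ≈ 233.17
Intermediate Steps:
O(N) = 3 + N
H(h) = -21/2 - h/97 (H(h) = -84*⅛ + h*(-1/97) = -21/2 - h/97)
Y = -2071/194 (Y = -21/2 - (3 + 14)/97 = -21/2 - 1/97*17 = -21/2 - 17/97 = -2071/194 ≈ -10.675)
(-12781 - 29347)/(j(-187) + Y) = (-12781 - 29347)/(-170 - 2071/194) = -42128/(-35051/194) = -42128*(-194/35051) = 8172832/35051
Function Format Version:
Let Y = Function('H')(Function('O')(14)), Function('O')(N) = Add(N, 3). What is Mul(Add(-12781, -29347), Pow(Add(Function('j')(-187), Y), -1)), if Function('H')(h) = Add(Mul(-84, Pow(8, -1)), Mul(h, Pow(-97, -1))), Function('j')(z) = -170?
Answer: Rational(8172832, 35051) ≈ 233.17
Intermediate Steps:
Function('O')(N) = Add(3, N)
Function('H')(h) = Add(Rational(-21, 2), Mul(Rational(-1, 97), h)) (Function('H')(h) = Add(Mul(-84, Rational(1, 8)), Mul(h, Rational(-1, 97))) = Add(Rational(-21, 2), Mul(Rational(-1, 97), h)))
Y = Rational(-2071, 194) (Y = Add(Rational(-21, 2), Mul(Rational(-1, 97), Add(3, 14))) = Add(Rational(-21, 2), Mul(Rational(-1, 97), 17)) = Add(Rational(-21, 2), Rational(-17, 97)) = Rational(-2071, 194) ≈ -10.675)
Mul(Add(-12781, -29347), Pow(Add(Function('j')(-187), Y), -1)) = Mul(Add(-12781, -29347), Pow(Add(-170, Rational(-2071, 194)), -1)) = Mul(-42128, Pow(Rational(-35051, 194), -1)) = Mul(-42128, Rational(-194, 35051)) = Rational(8172832, 35051)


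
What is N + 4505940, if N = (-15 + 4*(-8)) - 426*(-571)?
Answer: 4749139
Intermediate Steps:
N = 243199 (N = (-15 - 32) + 243246 = -47 + 243246 = 243199)
N + 4505940 = 243199 + 4505940 = 4749139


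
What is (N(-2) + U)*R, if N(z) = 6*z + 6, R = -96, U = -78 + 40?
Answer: 4224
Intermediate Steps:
U = -38
N(z) = 6 + 6*z
(N(-2) + U)*R = ((6 + 6*(-2)) - 38)*(-96) = ((6 - 12) - 38)*(-96) = (-6 - 38)*(-96) = -44*(-96) = 4224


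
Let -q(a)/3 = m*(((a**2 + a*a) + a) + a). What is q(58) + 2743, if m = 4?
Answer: -79385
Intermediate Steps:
q(a) = -24*a - 24*a**2 (q(a) = -12*(((a**2 + a*a) + a) + a) = -12*(((a**2 + a**2) + a) + a) = -12*((2*a**2 + a) + a) = -12*((a + 2*a**2) + a) = -12*(2*a + 2*a**2) = -3*(8*a + 8*a**2) = -24*a - 24*a**2)
q(58) + 2743 = -24*58*(1 + 58) + 2743 = -24*58*59 + 2743 = -82128 + 2743 = -79385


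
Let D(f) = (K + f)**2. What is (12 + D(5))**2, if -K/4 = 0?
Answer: 1369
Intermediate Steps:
K = 0 (K = -4*0 = 0)
D(f) = f**2 (D(f) = (0 + f)**2 = f**2)
(12 + D(5))**2 = (12 + 5**2)**2 = (12 + 25)**2 = 37**2 = 1369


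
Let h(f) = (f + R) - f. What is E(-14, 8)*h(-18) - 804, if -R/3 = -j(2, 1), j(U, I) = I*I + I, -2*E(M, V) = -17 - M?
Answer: -795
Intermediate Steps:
E(M, V) = 17/2 + M/2 (E(M, V) = -(-17 - M)/2 = 17/2 + M/2)
j(U, I) = I + I² (j(U, I) = I² + I = I + I²)
R = 6 (R = -(-3)*1*(1 + 1) = -(-3)*1*2 = -(-3)*2 = -3*(-2) = 6)
h(f) = 6 (h(f) = (f + 6) - f = (6 + f) - f = 6)
E(-14, 8)*h(-18) - 804 = (17/2 + (½)*(-14))*6 - 804 = (17/2 - 7)*6 - 804 = (3/2)*6 - 804 = 9 - 804 = -795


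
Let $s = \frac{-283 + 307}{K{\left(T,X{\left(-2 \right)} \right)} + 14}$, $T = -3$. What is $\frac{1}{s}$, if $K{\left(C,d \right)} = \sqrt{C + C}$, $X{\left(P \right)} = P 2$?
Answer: $\frac{7}{12} + \frac{i \sqrt{6}}{24} \approx 0.58333 + 0.10206 i$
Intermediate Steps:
$X{\left(P \right)} = 2 P$
$K{\left(C,d \right)} = \sqrt{2} \sqrt{C}$ ($K{\left(C,d \right)} = \sqrt{2 C} = \sqrt{2} \sqrt{C}$)
$s = \frac{24}{14 + i \sqrt{6}}$ ($s = \frac{-283 + 307}{\sqrt{2} \sqrt{-3} + 14} = \frac{24}{\sqrt{2} i \sqrt{3} + 14} = \frac{24}{i \sqrt{6} + 14} = \frac{24}{14 + i \sqrt{6}} \approx 1.6634 - 0.29103 i$)
$\frac{1}{s} = \frac{1}{\frac{168}{101} - \frac{12 i \sqrt{6}}{101}}$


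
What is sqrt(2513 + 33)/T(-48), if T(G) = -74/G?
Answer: 24*sqrt(2546)/37 ≈ 32.729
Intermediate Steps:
sqrt(2513 + 33)/T(-48) = sqrt(2513 + 33)/((-74/(-48))) = sqrt(2546)/((-74*(-1/48))) = sqrt(2546)/(37/24) = sqrt(2546)*(24/37) = 24*sqrt(2546)/37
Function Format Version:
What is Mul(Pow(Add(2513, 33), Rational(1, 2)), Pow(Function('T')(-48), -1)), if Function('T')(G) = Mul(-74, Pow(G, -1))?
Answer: Mul(Rational(24, 37), Pow(2546, Rational(1, 2))) ≈ 32.729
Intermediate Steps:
Mul(Pow(Add(2513, 33), Rational(1, 2)), Pow(Function('T')(-48), -1)) = Mul(Pow(Add(2513, 33), Rational(1, 2)), Pow(Mul(-74, Pow(-48, -1)), -1)) = Mul(Pow(2546, Rational(1, 2)), Pow(Mul(-74, Rational(-1, 48)), -1)) = Mul(Pow(2546, Rational(1, 2)), Pow(Rational(37, 24), -1)) = Mul(Pow(2546, Rational(1, 2)), Rational(24, 37)) = Mul(Rational(24, 37), Pow(2546, Rational(1, 2)))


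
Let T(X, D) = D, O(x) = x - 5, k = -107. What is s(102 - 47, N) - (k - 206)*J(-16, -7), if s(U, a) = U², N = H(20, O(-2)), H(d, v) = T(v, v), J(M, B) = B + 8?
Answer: 3338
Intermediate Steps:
O(x) = -5 + x
J(M, B) = 8 + B
H(d, v) = v
N = -7 (N = -5 - 2 = -7)
s(102 - 47, N) - (k - 206)*J(-16, -7) = (102 - 47)² - (-107 - 206)*(8 - 7) = 55² - (-313) = 3025 - 1*(-313) = 3025 + 313 = 3338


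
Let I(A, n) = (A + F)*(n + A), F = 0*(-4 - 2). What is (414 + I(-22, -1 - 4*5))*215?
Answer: 292400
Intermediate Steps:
F = 0 (F = 0*(-6) = 0)
I(A, n) = A*(A + n) (I(A, n) = (A + 0)*(n + A) = A*(A + n))
(414 + I(-22, -1 - 4*5))*215 = (414 - 22*(-22 + (-1 - 4*5)))*215 = (414 - 22*(-22 + (-1 - 20)))*215 = (414 - 22*(-22 - 21))*215 = (414 - 22*(-43))*215 = (414 + 946)*215 = 1360*215 = 292400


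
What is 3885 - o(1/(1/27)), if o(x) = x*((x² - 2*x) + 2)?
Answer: -14394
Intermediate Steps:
o(x) = x*(2 + x² - 2*x)
3885 - o(1/(1/27)) = 3885 - (2 + (1/(1/27))² - 2/(1/27))/(1/27) = 3885 - (2 + (1/(1/27))² - 2/1/27)/1/27 = 3885 - 27*(2 + 27² - 2*27) = 3885 - 27*(2 + 729 - 54) = 3885 - 27*677 = 3885 - 1*18279 = 3885 - 18279 = -14394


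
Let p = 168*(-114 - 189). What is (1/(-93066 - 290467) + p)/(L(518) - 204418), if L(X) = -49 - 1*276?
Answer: 19523363833/78525697019 ≈ 0.24862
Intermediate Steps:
L(X) = -325 (L(X) = -49 - 276 = -325)
p = -50904 (p = 168*(-303) = -50904)
(1/(-93066 - 290467) + p)/(L(518) - 204418) = (1/(-93066 - 290467) - 50904)/(-325 - 204418) = (1/(-383533) - 50904)/(-204743) = (-1/383533 - 50904)*(-1/204743) = -19523363833/383533*(-1/204743) = 19523363833/78525697019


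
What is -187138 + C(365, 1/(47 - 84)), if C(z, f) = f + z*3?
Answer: -6883592/37 ≈ -1.8604e+5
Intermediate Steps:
C(z, f) = f + 3*z
-187138 + C(365, 1/(47 - 84)) = -187138 + (1/(47 - 84) + 3*365) = -187138 + (1/(-37) + 1095) = -187138 + (-1/37 + 1095) = -187138 + 40514/37 = -6883592/37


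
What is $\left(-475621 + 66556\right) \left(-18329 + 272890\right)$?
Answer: $-104131995465$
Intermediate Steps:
$\left(-475621 + 66556\right) \left(-18329 + 272890\right) = \left(-409065\right) 254561 = -104131995465$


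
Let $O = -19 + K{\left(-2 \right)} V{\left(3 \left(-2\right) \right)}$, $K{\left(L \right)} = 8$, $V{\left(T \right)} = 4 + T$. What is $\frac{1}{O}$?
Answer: $- \frac{1}{35} \approx -0.028571$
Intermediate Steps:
$O = -35$ ($O = -19 + 8 \left(4 + 3 \left(-2\right)\right) = -19 + 8 \left(4 - 6\right) = -19 + 8 \left(-2\right) = -19 - 16 = -35$)
$\frac{1}{O} = \frac{1}{-35} = - \frac{1}{35}$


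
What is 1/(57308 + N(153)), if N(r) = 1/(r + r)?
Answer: 306/17536249 ≈ 1.7450e-5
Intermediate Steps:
N(r) = 1/(2*r)
1/(57308 + N(153)) = 1/(57308 + (1/2)/153) = 1/(57308 + (1/2)*(1/153)) = 1/(57308 + 1/306) = 1/(17536249/306) = 306/17536249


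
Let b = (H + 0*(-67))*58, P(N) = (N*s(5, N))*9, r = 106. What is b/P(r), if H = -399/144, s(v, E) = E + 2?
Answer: -3857/2472768 ≈ -0.0015598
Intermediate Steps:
s(v, E) = 2 + E
H = -133/48 (H = -399*1/144 = -133/48 ≈ -2.7708)
P(N) = 9*N*(2 + N) (P(N) = (N*(2 + N))*9 = 9*N*(2 + N))
b = -3857/24 (b = (-133/48 + 0*(-67))*58 = (-133/48 + 0)*58 = -133/48*58 = -3857/24 ≈ -160.71)
b/P(r) = -3857*1/(954*(2 + 106))/24 = -3857/(24*(9*106*108)) = -3857/24/103032 = -3857/24*1/103032 = -3857/2472768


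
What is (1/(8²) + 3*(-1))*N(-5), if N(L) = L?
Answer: 955/64 ≈ 14.922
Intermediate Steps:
(1/(8²) + 3*(-1))*N(-5) = (1/(8²) + 3*(-1))*(-5) = (1/64 - 3)*(-5) = -191/64*(-5) = 955/64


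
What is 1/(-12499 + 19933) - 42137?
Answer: -313246457/7434 ≈ -42137.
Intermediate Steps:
1/(-12499 + 19933) - 42137 = 1/7434 - 42137 = -313246457/7434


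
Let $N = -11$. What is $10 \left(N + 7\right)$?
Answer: $-40$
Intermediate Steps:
$10 \left(N + 7\right) = 10 \left(-11 + 7\right) = 10 \left(-4\right) = -40$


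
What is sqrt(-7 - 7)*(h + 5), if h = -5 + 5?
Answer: 5*I*sqrt(14) ≈ 18.708*I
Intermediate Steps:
h = 0
sqrt(-7 - 7)*(h + 5) = sqrt(-7 - 7)*(0 + 5) = sqrt(-14)*5 = (I*sqrt(14))*5 = 5*I*sqrt(14)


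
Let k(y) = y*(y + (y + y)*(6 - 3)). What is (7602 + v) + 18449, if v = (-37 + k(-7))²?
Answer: 119687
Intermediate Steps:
k(y) = 7*y² (k(y) = y*(y + (2*y)*3) = y*(y + 6*y) = y*(7*y) = 7*y²)
v = 93636 (v = (-37 + 7*(-7)²)² = (-37 + 7*49)² = (-37 + 343)² = 306² = 93636)
(7602 + v) + 18449 = (7602 + 93636) + 18449 = 101238 + 18449 = 119687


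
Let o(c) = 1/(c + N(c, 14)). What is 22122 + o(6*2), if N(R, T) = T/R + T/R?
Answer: 951249/43 ≈ 22122.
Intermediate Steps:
N(R, T) = 2*T/R
o(c) = 1/(c + 28/c) (o(c) = 1/(c + 2*14/c) = 1/(c + 28/c))
22122 + o(6*2) = 22122 + (6*2)/(28 + (6*2)**2) = 22122 + 12/(28 + 12**2) = 22122 + 12/(28 + 144) = 22122 + 12/172 = 22122 + 12*(1/172) = 22122 + 3/43 = 951249/43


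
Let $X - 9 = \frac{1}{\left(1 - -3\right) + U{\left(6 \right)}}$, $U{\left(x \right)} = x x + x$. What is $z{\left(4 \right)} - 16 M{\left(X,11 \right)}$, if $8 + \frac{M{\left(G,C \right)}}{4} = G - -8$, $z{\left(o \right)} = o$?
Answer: $- \frac{13188}{23} \approx -573.39$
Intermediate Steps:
$U{\left(x \right)} = x + x^{2}$ ($U{\left(x \right)} = x^{2} + x = x + x^{2}$)
$X = \frac{415}{46}$ ($X = 9 + \frac{1}{\left(1 - -3\right) + 6 \left(1 + 6\right)} = 9 + \frac{1}{\left(1 + 3\right) + 6 \cdot 7} = 9 + \frac{1}{4 + 42} = 9 + \frac{1}{46} = \frac{415}{46} \approx 9.0217$)
$M{\left(G,C \right)} = 4 G$ ($M{\left(G,C \right)} = -32 + 4 \left(G - -8\right) = -32 + 4 \left(G + 8\right) = -32 + 4 \left(8 + G\right) = -32 + \left(32 + 4 G\right) = 4 G$)
$z{\left(4 \right)} - 16 M{\left(X,11 \right)} = 4 - 16 \cdot 4 \cdot \frac{415}{46} = 4 - \frac{13280}{23} = - \frac{13188}{23}$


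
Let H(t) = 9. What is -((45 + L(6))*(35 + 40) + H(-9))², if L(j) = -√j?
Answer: -11485206 + 507600*√6 ≈ -1.0242e+7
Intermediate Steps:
-((45 + L(6))*(35 + 40) + H(-9))² = -((45 - √6)*(35 + 40) + 9)² = -((45 - √6)*75 + 9)² = -((3375 - 75*√6) + 9)² = -(3384 - 75*√6)²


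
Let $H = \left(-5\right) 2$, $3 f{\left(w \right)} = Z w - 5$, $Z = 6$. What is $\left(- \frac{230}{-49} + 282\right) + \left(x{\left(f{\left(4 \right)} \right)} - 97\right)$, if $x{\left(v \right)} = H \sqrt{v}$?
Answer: $\frac{9295}{49} - \frac{10 \sqrt{57}}{3} \approx 164.53$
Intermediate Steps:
$f{\left(w \right)} = - \frac{5}{3} + 2 w$ ($f{\left(w \right)} = \frac{6 w - 5}{3} = \frac{-5 + 6 w}{3} = - \frac{5}{3} + 2 w$)
$H = -10$
$x{\left(v \right)} = - 10 \sqrt{v}$
$\left(- \frac{230}{-49} + 282\right) + \left(x{\left(f{\left(4 \right)} \right)} - 97\right) = \left(- \frac{230}{-49} + 282\right) - \left(97 + 10 \sqrt{- \frac{5}{3} + 2 \cdot 4}\right) = \left(\left(-230\right) \left(- \frac{1}{49}\right) + 282\right) - \left(97 + 10 \sqrt{- \frac{5}{3} + 8}\right) = \left(\frac{230}{49} + 282\right) - \left(97 + 10 \sqrt{\frac{19}{3}}\right) = \frac{14048}{49} - \left(97 + 10 \frac{\sqrt{57}}{3}\right) = \frac{14048}{49} - \left(97 + \frac{10 \sqrt{57}}{3}\right) = \frac{9295}{49} - \frac{10 \sqrt{57}}{3}$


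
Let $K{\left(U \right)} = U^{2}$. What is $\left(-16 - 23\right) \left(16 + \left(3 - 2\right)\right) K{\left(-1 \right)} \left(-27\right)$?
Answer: $17901$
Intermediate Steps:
$\left(-16 - 23\right) \left(16 + \left(3 - 2\right)\right) K{\left(-1 \right)} \left(-27\right) = \left(-16 - 23\right) \left(16 + \left(3 - 2\right)\right) \left(-1\right)^{2} \left(-27\right) = - 39 \left(16 + 1\right) 1 \left(-27\right) = \left(-39\right) 17 \cdot 1 \left(-27\right) = \left(-663\right) 1 \left(-27\right) = \left(-663\right) \left(-27\right) = 17901$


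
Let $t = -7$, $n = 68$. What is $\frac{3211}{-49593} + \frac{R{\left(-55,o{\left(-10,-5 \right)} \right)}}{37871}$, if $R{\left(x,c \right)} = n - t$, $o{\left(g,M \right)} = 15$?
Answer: $- \frac{117884306}{1878136503} \approx -0.062767$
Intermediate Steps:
$R{\left(x,c \right)} = 75$ ($R{\left(x,c \right)} = 68 - -7 = 68 + 7 = 75$)
$\frac{3211}{-49593} + \frac{R{\left(-55,o{\left(-10,-5 \right)} \right)}}{37871} = \frac{3211}{-49593} + \frac{75}{37871} = 3211 \left(- \frac{1}{49593}\right) + 75 \cdot \frac{1}{37871} = - \frac{3211}{49593} + \frac{75}{37871} = - \frac{117884306}{1878136503}$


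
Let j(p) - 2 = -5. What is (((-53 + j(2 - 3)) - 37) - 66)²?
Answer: 25281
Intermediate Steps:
j(p) = -3 (j(p) = 2 - 5 = -3)
(((-53 + j(2 - 3)) - 37) - 66)² = (((-53 - 3) - 37) - 66)² = ((-56 - 37) - 66)² = (-93 - 66)² = (-159)² = 25281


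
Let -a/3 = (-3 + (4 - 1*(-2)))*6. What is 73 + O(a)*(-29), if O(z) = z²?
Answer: -84491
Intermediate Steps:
a = -54 (a = -3*(-3 + (4 - 1*(-2)))*6 = -3*(-3 + (4 + 2))*6 = -3*(-3 + 6)*6 = -9*6 = -3*18 = -54)
73 + O(a)*(-29) = 73 + (-54)²*(-29) = 73 + 2916*(-29) = 73 - 84564 = -84491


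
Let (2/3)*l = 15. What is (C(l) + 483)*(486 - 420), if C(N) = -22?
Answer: 30426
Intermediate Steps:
l = 45/2 (l = (3/2)*15 = 45/2 ≈ 22.500)
(C(l) + 483)*(486 - 420) = (-22 + 483)*(486 - 420) = 461*66 = 30426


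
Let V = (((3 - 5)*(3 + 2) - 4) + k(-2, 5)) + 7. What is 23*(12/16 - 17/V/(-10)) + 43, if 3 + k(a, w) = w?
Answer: 5243/100 ≈ 52.430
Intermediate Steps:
k(a, w) = -3 + w
V = -5 (V = (((3 - 5)*(3 + 2) - 4) + (-3 + 5)) + 7 = ((-2*5 - 4) + 2) + 7 = ((-10 - 4) + 2) + 7 = (-14 + 2) + 7 = -12 + 7 = -5)
23*(12/16 - 17/V/(-10)) + 43 = 23*(12/16 - 17/(-5)/(-10)) + 43 = 23*(12*(1/16) - 17*(-⅕)*(-⅒)) + 43 = 23*(¾ + (17/5)*(-⅒)) + 43 = 23*(¾ - 17/50) + 43 = 23*(41/100) + 43 = 943/100 + 43 = 5243/100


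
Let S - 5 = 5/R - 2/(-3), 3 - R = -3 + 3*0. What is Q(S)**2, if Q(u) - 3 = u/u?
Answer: 16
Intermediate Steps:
R = 6 (R = 3 - (-3 + 3*0) = 3 - (-3 + 0) = 3 - 1*(-3) = 3 + 3 = 6)
S = 13/2 (S = 5 + (5/6 - 2/(-3)) = 5 + (5*(1/6) - 2*(-1/3)) = 5 + (5/6 + 2/3) = 5 + 3/2 = 13/2 ≈ 6.5000)
Q(u) = 4 (Q(u) = 3 + u/u = 3 + 1 = 4)
Q(S)**2 = 4**2 = 16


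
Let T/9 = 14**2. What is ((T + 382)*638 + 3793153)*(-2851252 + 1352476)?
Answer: -7737132843576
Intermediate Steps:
T = 1764 (T = 9*14**2 = 9*196 = 1764)
((T + 382)*638 + 3793153)*(-2851252 + 1352476) = ((1764 + 382)*638 + 3793153)*(-2851252 + 1352476) = (2146*638 + 3793153)*(-1498776) = (1369148 + 3793153)*(-1498776) = 5162301*(-1498776) = -7737132843576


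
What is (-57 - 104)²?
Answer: 25921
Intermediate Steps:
(-57 - 104)² = (-161)² = 25921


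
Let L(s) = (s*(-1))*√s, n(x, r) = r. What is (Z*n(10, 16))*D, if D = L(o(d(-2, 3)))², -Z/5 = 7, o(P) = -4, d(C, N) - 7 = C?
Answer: 35840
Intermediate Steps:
d(C, N) = 7 + C
L(s) = -s^(3/2) (L(s) = (-s)*√s = -s^(3/2))
Z = -35 (Z = -5*7 = -35)
D = -64 (D = (-(-4)^(3/2))² = (-(-8)*I)² = (8*I)² = -64)
(Z*n(10, 16))*D = -35*16*(-64) = -560*(-64) = 35840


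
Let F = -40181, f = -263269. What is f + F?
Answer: -303450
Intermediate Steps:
f + F = -263269 - 40181 = -303450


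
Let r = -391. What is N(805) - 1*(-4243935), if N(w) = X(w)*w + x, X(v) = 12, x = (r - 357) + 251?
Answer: 4253098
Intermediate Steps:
x = -497 (x = (-391 - 357) + 251 = -748 + 251 = -497)
N(w) = -497 + 12*w (N(w) = 12*w - 497 = -497 + 12*w)
N(805) - 1*(-4243935) = (-497 + 12*805) - 1*(-4243935) = (-497 + 9660) + 4243935 = 9163 + 4243935 = 4253098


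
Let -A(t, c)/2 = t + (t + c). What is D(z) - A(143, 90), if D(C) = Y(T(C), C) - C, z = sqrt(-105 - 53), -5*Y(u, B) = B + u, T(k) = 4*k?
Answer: 752 - 2*I*sqrt(158) ≈ 752.0 - 25.14*I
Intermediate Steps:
A(t, c) = -4*t - 2*c (A(t, c) = -2*(t + (t + c)) = -2*(t + (c + t)) = -2*(c + 2*t) = -4*t - 2*c)
Y(u, B) = -B/5 - u/5 (Y(u, B) = -(B + u)/5 = -B/5 - u/5)
z = I*sqrt(158) (z = sqrt(-158) = I*sqrt(158) ≈ 12.57*I)
D(C) = -2*C (D(C) = (-C/5 - 4*C/5) - C = -C - C = -2*C)
D(z) - A(143, 90) = -2*I*sqrt(158) - (-4*143 - 2*90) = -2*I*sqrt(158) - (-572 - 180) = -2*I*sqrt(158) - 1*(-752) = -2*I*sqrt(158) + 752 = 752 - 2*I*sqrt(158)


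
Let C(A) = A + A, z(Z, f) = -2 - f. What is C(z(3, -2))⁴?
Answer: 0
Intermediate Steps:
C(A) = 2*A
C(z(3, -2))⁴ = (2*(-2 - 1*(-2)))⁴ = (2*(-2 + 2))⁴ = (2*0)⁴ = 0⁴ = 0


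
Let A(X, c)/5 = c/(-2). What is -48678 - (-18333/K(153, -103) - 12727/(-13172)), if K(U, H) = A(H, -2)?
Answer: -33309151/740 ≈ -45012.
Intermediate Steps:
A(X, c) = -5*c/2 (A(X, c) = 5*(c/(-2)) = 5*(c*(-½)) = 5*(-c/2) = -5*c/2)
K(U, H) = 5 (K(U, H) = -5/2*(-2) = 5)
-48678 - (-18333/K(153, -103) - 12727/(-13172)) = -48678 - (-18333/5 - 12727/(-13172)) = -48678 - (-18333*⅕ - 12727*(-1/13172)) = -48678 - (-18333/5 + 143/148) = -48678 - 1*(-2712569/740) = -48678 + 2712569/740 = -33309151/740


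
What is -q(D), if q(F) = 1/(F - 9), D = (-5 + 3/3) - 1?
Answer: 1/14 ≈ 0.071429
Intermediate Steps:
D = -5 (D = (-5 + 3*(⅓)) - 1 = (-5 + 1) - 1 = -4 - 1 = -5)
q(F) = 1/(-9 + F)
-q(D) = -1/(-9 - 5) = -1/(-14) = -1*(-1/14) = 1/14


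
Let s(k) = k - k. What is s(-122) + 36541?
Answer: 36541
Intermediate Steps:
s(k) = 0
s(-122) + 36541 = 0 + 36541 = 36541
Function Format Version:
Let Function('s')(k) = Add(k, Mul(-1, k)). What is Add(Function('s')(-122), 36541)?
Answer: 36541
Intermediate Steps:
Function('s')(k) = 0
Add(Function('s')(-122), 36541) = Add(0, 36541) = 36541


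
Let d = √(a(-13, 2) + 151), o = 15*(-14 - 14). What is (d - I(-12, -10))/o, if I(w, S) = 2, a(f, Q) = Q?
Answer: 1/210 - √17/140 ≈ -0.024689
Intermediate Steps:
o = -420 (o = 15*(-28) = -420)
d = 3*√17 (d = √(2 + 151) = √153 = 3*√17 ≈ 12.369)
(d - I(-12, -10))/o = (3*√17 - 1*2)/(-420) = (3*√17 - 2)*(-1/420) = (-2 + 3*√17)*(-1/420) = 1/210 - √17/140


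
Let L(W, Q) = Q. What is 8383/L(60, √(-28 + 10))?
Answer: -8383*I*√2/6 ≈ -1975.9*I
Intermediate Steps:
8383/L(60, √(-28 + 10)) = 8383/(√(-28 + 10)) = 8383/(√(-18)) = 8383/((3*I*√2)) = 8383*(-I*√2/6) = -8383*I*√2/6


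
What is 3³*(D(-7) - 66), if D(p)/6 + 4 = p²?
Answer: 5508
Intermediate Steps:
D(p) = -24 + 6*p²
3³*(D(-7) - 66) = 3³*((-24 + 6*(-7)²) - 66) = 27*((-24 + 6*49) - 66) = 27*((-24 + 294) - 66) = 27*(270 - 66) = 27*204 = 5508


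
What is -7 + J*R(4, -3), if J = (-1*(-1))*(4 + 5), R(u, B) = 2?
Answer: 11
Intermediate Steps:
J = 9 (J = 1*9 = 9)
-7 + J*R(4, -3) = -7 + 9*2 = -7 + 18 = 11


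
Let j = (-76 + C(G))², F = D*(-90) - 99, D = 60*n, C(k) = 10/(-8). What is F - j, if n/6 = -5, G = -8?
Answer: 2494935/16 ≈ 1.5593e+5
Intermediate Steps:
C(k) = -5/4 (C(k) = 10*(-⅛) = -5/4)
n = -30 (n = 6*(-5) = -30)
D = -1800 (D = 60*(-30) = -1800)
F = 161901 (F = -1800*(-90) - 99 = 162000 - 99 = 161901)
j = 95481/16 (j = (-76 - 5/4)² = (-309/4)² = 95481/16 ≈ 5967.6)
F - j = 161901 - 1*95481/16 = 161901 - 95481/16 = 2494935/16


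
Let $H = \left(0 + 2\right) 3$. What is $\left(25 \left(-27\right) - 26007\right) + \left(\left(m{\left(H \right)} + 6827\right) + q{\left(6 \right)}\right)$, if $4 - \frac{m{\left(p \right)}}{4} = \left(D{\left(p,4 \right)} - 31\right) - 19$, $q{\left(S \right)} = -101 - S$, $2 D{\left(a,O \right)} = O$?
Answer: $-19754$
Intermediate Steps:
$D{\left(a,O \right)} = \frac{O}{2}$
$H = 6$ ($H = 2 \cdot 3 = 6$)
$m{\left(p \right)} = 208$ ($m{\left(p \right)} = 16 - 4 \left(\left(\frac{1}{2} \cdot 4 - 31\right) - 19\right) = 16 - 4 \left(\left(2 - 31\right) - 19\right) = 16 - 4 \left(-29 - 19\right) = 16 - -192 = 16 + 192 = 208$)
$\left(25 \left(-27\right) - 26007\right) + \left(\left(m{\left(H \right)} + 6827\right) + q{\left(6 \right)}\right) = \left(25 \left(-27\right) - 26007\right) + \left(\left(208 + 6827\right) - 107\right) = \left(-675 - 26007\right) + \left(7035 - 107\right) = -26682 + \left(7035 - 107\right) = -26682 + 6928 = -19754$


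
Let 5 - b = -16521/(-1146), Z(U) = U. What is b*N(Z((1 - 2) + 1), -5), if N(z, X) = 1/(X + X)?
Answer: 3597/3820 ≈ 0.94162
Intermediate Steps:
N(z, X) = 1/(2*X)
b = -3597/382 (b = 5 - (-16521)/(-1146) = 5 - (-16521)*(-1)/1146 = 5 - 1*5507/382 = 5 - 5507/382 = -3597/382 ≈ -9.4162)
b*N(Z((1 - 2) + 1), -5) = -3597/(764*(-5)) = -3597*(-1)/(764*5) = -3597/382*(-1/10) = 3597/3820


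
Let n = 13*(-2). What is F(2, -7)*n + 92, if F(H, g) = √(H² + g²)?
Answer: 92 - 26*√53 ≈ -97.283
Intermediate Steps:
n = -26
F(2, -7)*n + 92 = √(2² + (-7)²)*(-26) + 92 = √(4 + 49)*(-26) + 92 = √53*(-26) + 92 = -26*√53 + 92 = 92 - 26*√53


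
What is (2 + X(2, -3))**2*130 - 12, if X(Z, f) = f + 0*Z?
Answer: 118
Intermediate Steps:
X(Z, f) = f (X(Z, f) = f + 0 = f)
(2 + X(2, -3))**2*130 - 12 = (2 - 3)**2*130 - 12 = (-1)**2*130 - 12 = 1*130 - 12 = 130 - 12 = 118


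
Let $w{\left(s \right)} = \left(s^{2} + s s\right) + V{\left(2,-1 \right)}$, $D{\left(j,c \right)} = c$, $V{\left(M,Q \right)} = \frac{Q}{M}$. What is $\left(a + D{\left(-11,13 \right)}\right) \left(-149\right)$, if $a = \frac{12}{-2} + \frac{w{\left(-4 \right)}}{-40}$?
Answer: $- \frac{74053}{80} \approx -925.66$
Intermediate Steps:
$w{\left(s \right)} = - \frac{1}{2} + 2 s^{2}$ ($w{\left(s \right)} = \left(s^{2} + s s\right) - \frac{1}{2} = \left(s^{2} + s^{2}\right) - \frac{1}{2} = 2 s^{2} - \frac{1}{2} = - \frac{1}{2} + 2 s^{2}$)
$a = - \frac{543}{80}$ ($a = \frac{12}{-2} + \frac{- \frac{1}{2} + 2 \left(-4\right)^{2}}{-40} = 12 \left(- \frac{1}{2}\right) + \left(- \frac{1}{2} + 2 \cdot 16\right) \left(- \frac{1}{40}\right) = -6 + \left(- \frac{1}{2} + 32\right) \left(- \frac{1}{40}\right) = -6 + \frac{63}{2} \left(- \frac{1}{40}\right) = -6 - \frac{63}{80} = - \frac{543}{80} \approx -6.7875$)
$\left(a + D{\left(-11,13 \right)}\right) \left(-149\right) = \left(- \frac{543}{80} + 13\right) \left(-149\right) = \frac{497}{80} \left(-149\right) = - \frac{74053}{80}$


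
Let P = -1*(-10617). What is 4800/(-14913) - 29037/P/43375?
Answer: -245654714309/763069005375 ≈ -0.32193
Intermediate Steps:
P = 10617
4800/(-14913) - 29037/P/43375 = 4800/(-14913) - 29037/10617/43375 = 4800*(-1/14913) - 29037*1/10617*(1/43375) = -1600/4971 - 9679/3539*1/43375 = -1600/4971 - 9679/153504125 = -245654714309/763069005375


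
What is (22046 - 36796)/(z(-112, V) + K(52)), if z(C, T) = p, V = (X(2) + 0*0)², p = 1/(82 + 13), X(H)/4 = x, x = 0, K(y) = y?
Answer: -1401250/4941 ≈ -283.60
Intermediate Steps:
X(H) = 0 (X(H) = 4*0 = 0)
p = 1/95 ≈ 0.010526
V = 0 (V = (0 + 0*0)² = (0 + 0)² = 0² = 0)
z(C, T) = 1/95
(22046 - 36796)/(z(-112, V) + K(52)) = (22046 - 36796)/(1/95 + 52) = -14750/4941/95 = -14750*95/4941 = -1401250/4941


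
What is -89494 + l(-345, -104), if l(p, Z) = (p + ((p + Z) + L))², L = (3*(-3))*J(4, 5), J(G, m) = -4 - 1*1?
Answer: 471507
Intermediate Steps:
J(G, m) = -5 (J(G, m) = -4 - 1 = -5)
L = 45 (L = (3*(-3))*(-5) = -9*(-5) = 45)
l(p, Z) = (45 + Z + 2*p)² (l(p, Z) = (p + ((p + Z) + 45))² = (p + ((Z + p) + 45))² = (p + (45 + Z + p))² = (45 + Z + 2*p)²)
-89494 + l(-345, -104) = -89494 + (45 - 104 + 2*(-345))² = -89494 + (45 - 104 - 690)² = -89494 + (-749)² = -89494 + 561001 = 471507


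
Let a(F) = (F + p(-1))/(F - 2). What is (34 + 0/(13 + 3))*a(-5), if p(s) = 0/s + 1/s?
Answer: 204/7 ≈ 29.143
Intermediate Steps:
p(s) = 1/s (p(s) = 0 + 1/s = 1/s)
a(F) = (-1 + F)/(-2 + F) (a(F) = (F + 1/(-1))/(F - 2) = (F - 1)/(-2 + F) = (-1 + F)/(-2 + F))
(34 + 0/(13 + 3))*a(-5) = (34 + 0/(13 + 3))*((-1 - 5)/(-2 - 5)) = (34 + 0/16)*(-6/(-7)) = (34 + (1/16)*0)*(-1/7*(-6)) = (34 + 0)*(6/7) = 34*(6/7) = 204/7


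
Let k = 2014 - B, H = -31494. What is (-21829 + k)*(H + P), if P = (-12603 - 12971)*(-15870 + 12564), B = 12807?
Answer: -2757085845300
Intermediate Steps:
P = 84547644 (P = -25574*(-3306) = 84547644)
k = -10793 (k = 2014 - 1*12807 = 2014 - 12807 = -10793)
(-21829 + k)*(H + P) = (-21829 - 10793)*(-31494 + 84547644) = -32622*84516150 = -2757085845300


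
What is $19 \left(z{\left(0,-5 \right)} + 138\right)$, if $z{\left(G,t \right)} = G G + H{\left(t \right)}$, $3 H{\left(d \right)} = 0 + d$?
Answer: $\frac{7771}{3} \approx 2590.3$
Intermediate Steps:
$H{\left(d \right)} = \frac{d}{3}$ ($H{\left(d \right)} = \frac{0 + d}{3} = \frac{d}{3}$)
$z{\left(G,t \right)} = G^{2} + \frac{t}{3}$ ($z{\left(G,t \right)} = G G + \frac{t}{3} = G^{2} + \frac{t}{3}$)
$19 \left(z{\left(0,-5 \right)} + 138\right) = 19 \left(\left(0^{2} + \frac{1}{3} \left(-5\right)\right) + 138\right) = 19 \left(\left(0 - \frac{5}{3}\right) + 138\right) = 19 \left(- \frac{5}{3} + 138\right) = 19 \cdot \frac{409}{3} = \frac{7771}{3}$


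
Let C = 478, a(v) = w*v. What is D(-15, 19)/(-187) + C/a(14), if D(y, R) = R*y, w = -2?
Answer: -40703/2618 ≈ -15.547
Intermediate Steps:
a(v) = -2*v
D(-15, 19)/(-187) + C/a(14) = (19*(-15))/(-187) + 478/((-2*14)) = -285*(-1/187) + 478/(-28) = 285/187 + 478*(-1/28) = 285/187 - 239/14 = -40703/2618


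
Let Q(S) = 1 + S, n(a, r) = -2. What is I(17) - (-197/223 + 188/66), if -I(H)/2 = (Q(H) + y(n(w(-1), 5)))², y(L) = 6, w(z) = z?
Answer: -8492029/7359 ≈ -1154.0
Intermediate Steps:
I(H) = -2*(7 + H)² (I(H) = -2*((1 + H) + 6)² = -2*(7 + H)²)
I(17) - (-197/223 + 188/66) = -2*(7 + 17)² - (-197/223 + 188/66) = -2*24² - (-197*1/223 + 188*(1/66)) = -2*576 - (-197/223 + 94/33) = -1152 - 1*14461/7359 = -1152 - 14461/7359 = -8492029/7359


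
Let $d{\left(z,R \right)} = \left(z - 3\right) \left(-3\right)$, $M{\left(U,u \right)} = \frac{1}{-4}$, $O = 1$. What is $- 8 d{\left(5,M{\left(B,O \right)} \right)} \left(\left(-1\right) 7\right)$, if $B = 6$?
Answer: $-336$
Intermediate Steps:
$M{\left(U,u \right)} = - \frac{1}{4}$
$d{\left(z,R \right)} = 9 - 3 z$ ($d{\left(z,R \right)} = \left(-3 + z\right) \left(-3\right) = 9 - 3 z$)
$- 8 d{\left(5,M{\left(B,O \right)} \right)} \left(\left(-1\right) 7\right) = - 8 \left(9 - 15\right) \left(\left(-1\right) 7\right) = - 8 \left(9 - 15\right) \left(-7\right) = \left(-8\right) \left(-6\right) \left(-7\right) = 48 \left(-7\right) = -336$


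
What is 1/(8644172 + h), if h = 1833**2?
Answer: 1/12004061 ≈ 8.3305e-8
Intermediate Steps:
h = 3359889
1/(8644172 + h) = 1/(8644172 + 3359889) = 1/12004061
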